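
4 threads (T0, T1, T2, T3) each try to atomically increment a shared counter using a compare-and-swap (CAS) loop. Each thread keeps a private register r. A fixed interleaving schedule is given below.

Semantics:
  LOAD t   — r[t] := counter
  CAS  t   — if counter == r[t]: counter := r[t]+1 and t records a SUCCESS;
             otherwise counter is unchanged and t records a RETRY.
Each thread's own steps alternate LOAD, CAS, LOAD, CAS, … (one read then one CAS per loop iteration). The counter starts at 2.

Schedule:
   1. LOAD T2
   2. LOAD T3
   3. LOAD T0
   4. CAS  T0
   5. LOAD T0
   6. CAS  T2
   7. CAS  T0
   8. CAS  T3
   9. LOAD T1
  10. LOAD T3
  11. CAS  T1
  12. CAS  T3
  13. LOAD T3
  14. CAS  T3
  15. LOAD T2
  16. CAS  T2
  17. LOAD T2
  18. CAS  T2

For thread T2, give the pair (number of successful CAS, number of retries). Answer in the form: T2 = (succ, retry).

1. LOAD T2 → mem=2 r[T2]=2 [LOAD]
2. LOAD T3 → mem=2 r[T3]=2 [LOAD]
3. LOAD T0 → mem=2 r[T0]=2 [LOAD]
4. CAS T0 → mem=3 r[T0]=2 [OK]
5. LOAD T0 → mem=3 r[T0]=3 [LOAD]
6. CAS T2 → mem=3 r[T2]=2 [RETRY]
7. CAS T0 → mem=4 r[T0]=3 [OK]
8. CAS T3 → mem=4 r[T3]=2 [RETRY]
9. LOAD T1 → mem=4 r[T1]=4 [LOAD]
10. LOAD T3 → mem=4 r[T3]=4 [LOAD]
11. CAS T1 → mem=5 r[T1]=4 [OK]
12. CAS T3 → mem=5 r[T3]=4 [RETRY]
13. LOAD T3 → mem=5 r[T3]=5 [LOAD]
14. CAS T3 → mem=6 r[T3]=5 [OK]
15. LOAD T2 → mem=6 r[T2]=6 [LOAD]
16. CAS T2 → mem=7 r[T2]=6 [OK]
17. LOAD T2 → mem=7 r[T2]=7 [LOAD]
18. CAS T2 → mem=8 r[T2]=7 [OK]

T2 = (2, 1)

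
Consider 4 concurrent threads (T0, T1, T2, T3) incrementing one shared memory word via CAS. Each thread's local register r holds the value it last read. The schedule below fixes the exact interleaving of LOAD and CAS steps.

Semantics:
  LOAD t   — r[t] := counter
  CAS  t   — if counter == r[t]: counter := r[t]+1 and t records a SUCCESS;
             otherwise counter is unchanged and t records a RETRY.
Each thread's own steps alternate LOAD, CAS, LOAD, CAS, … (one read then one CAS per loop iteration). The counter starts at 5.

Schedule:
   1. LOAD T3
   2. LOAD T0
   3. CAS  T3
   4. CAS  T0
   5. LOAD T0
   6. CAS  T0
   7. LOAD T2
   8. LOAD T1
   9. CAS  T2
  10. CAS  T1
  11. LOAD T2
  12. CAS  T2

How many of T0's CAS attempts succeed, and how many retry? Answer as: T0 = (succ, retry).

T0 = (1, 1)

[1] T3.load  rd  (counter 5, T3.r 5)
[2] T0.load  rd  (counter 5, T0.r 5)
[3] T3.cas  hit  (counter 6, T3.r 5)
[4] T0.cas  miss  (counter 6, T0.r 5)
[5] T0.load  rd  (counter 6, T0.r 6)
[6] T0.cas  hit  (counter 7, T0.r 6)
[7] T2.load  rd  (counter 7, T2.r 7)
[8] T1.load  rd  (counter 7, T1.r 7)
[9] T2.cas  hit  (counter 8, T2.r 7)
[10] T1.cas  miss  (counter 8, T1.r 7)
[11] T2.load  rd  (counter 8, T2.r 8)
[12] T2.cas  hit  (counter 9, T2.r 8)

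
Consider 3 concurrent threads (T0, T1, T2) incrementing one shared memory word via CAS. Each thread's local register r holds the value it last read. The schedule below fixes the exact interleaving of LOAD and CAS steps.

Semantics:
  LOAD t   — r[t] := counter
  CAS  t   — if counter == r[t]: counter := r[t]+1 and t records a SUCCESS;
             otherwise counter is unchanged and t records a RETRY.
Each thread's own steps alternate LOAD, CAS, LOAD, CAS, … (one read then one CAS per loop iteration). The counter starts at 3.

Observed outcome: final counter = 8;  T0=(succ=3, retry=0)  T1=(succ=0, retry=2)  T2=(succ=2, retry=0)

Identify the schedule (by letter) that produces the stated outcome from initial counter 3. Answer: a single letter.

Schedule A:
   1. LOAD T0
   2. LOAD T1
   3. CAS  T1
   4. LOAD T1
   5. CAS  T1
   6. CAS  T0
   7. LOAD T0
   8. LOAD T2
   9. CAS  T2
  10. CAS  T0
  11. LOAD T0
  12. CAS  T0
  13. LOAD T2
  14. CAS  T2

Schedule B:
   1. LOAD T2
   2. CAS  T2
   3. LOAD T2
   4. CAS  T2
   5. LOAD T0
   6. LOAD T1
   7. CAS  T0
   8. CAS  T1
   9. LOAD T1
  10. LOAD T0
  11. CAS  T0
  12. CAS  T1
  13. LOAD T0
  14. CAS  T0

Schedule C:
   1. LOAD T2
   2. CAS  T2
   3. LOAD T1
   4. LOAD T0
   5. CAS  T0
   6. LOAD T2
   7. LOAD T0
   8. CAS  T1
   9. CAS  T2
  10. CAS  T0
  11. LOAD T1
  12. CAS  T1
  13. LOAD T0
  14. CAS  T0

Simulating candidate B:
step 1: T2 LOAD ⇒ load; ctr=3 reg=3
step 2: T2 CAS ⇒ ok; ctr=4 reg=3
step 3: T2 LOAD ⇒ load; ctr=4 reg=4
step 4: T2 CAS ⇒ ok; ctr=5 reg=4
step 5: T0 LOAD ⇒ load; ctr=5 reg=5
step 6: T1 LOAD ⇒ load; ctr=5 reg=5
step 7: T0 CAS ⇒ ok; ctr=6 reg=5
step 8: T1 CAS ⇒ retry; ctr=6 reg=5
step 9: T1 LOAD ⇒ load; ctr=6 reg=6
step 10: T0 LOAD ⇒ load; ctr=6 reg=6
step 11: T0 CAS ⇒ ok; ctr=7 reg=6
step 12: T1 CAS ⇒ retry; ctr=7 reg=6
step 13: T0 LOAD ⇒ load; ctr=7 reg=7
step 14: T0 CAS ⇒ ok; ctr=8 reg=7

B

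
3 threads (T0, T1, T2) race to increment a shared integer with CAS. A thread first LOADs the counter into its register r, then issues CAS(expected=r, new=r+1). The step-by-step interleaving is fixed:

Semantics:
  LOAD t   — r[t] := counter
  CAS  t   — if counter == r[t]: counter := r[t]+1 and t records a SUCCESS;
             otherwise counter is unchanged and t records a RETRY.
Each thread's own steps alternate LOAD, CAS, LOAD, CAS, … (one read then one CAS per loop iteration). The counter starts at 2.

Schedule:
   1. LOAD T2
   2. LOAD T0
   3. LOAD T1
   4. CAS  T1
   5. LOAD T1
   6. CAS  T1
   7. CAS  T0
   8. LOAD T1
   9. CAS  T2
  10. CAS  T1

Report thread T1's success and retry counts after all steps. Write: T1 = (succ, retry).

[1] T2.load  rd  (counter 2, T2.r 2)
[2] T0.load  rd  (counter 2, T0.r 2)
[3] T1.load  rd  (counter 2, T1.r 2)
[4] T1.cas  hit  (counter 3, T1.r 2)
[5] T1.load  rd  (counter 3, T1.r 3)
[6] T1.cas  hit  (counter 4, T1.r 3)
[7] T0.cas  miss  (counter 4, T0.r 2)
[8] T1.load  rd  (counter 4, T1.r 4)
[9] T2.cas  miss  (counter 4, T2.r 2)
[10] T1.cas  hit  (counter 5, T1.r 4)

T1 = (3, 0)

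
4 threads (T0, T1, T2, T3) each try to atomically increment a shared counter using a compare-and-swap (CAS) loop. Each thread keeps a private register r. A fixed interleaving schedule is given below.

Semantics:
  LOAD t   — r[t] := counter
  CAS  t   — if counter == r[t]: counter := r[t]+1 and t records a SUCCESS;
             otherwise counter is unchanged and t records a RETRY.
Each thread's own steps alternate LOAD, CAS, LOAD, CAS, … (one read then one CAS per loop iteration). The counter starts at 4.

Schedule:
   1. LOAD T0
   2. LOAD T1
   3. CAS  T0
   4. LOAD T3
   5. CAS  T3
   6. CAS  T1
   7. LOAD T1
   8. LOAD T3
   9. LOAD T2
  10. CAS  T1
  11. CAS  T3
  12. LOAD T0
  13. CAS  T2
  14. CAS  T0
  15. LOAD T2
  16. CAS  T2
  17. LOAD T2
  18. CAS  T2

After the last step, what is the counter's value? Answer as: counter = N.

step 1: T0 LOAD ⇒ load; ctr=4 reg=4
step 2: T1 LOAD ⇒ load; ctr=4 reg=4
step 3: T0 CAS ⇒ ok; ctr=5 reg=4
step 4: T3 LOAD ⇒ load; ctr=5 reg=5
step 5: T3 CAS ⇒ ok; ctr=6 reg=5
step 6: T1 CAS ⇒ retry; ctr=6 reg=4
step 7: T1 LOAD ⇒ load; ctr=6 reg=6
step 8: T3 LOAD ⇒ load; ctr=6 reg=6
step 9: T2 LOAD ⇒ load; ctr=6 reg=6
step 10: T1 CAS ⇒ ok; ctr=7 reg=6
step 11: T3 CAS ⇒ retry; ctr=7 reg=6
step 12: T0 LOAD ⇒ load; ctr=7 reg=7
step 13: T2 CAS ⇒ retry; ctr=7 reg=6
step 14: T0 CAS ⇒ ok; ctr=8 reg=7
step 15: T2 LOAD ⇒ load; ctr=8 reg=8
step 16: T2 CAS ⇒ ok; ctr=9 reg=8
step 17: T2 LOAD ⇒ load; ctr=9 reg=9
step 18: T2 CAS ⇒ ok; ctr=10 reg=9

counter = 10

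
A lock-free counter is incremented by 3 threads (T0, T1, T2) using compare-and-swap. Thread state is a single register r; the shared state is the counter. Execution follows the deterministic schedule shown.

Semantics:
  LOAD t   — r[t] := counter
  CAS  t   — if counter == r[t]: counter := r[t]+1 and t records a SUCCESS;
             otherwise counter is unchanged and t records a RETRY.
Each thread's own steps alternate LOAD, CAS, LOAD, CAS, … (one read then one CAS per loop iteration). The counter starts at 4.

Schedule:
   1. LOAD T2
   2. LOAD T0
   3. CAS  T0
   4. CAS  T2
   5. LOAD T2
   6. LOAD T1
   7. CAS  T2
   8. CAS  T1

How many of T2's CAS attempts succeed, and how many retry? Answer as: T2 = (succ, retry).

T2 = (1, 1)

#1 T2 reads 4
#2 T0 reads 4
#3 T0 CAS(4→5) writes; counter now 5
#4 T2 CAS(4→5) fails; counter now 5
#5 T2 reads 5
#6 T1 reads 5
#7 T2 CAS(5→6) writes; counter now 6
#8 T1 CAS(5→6) fails; counter now 6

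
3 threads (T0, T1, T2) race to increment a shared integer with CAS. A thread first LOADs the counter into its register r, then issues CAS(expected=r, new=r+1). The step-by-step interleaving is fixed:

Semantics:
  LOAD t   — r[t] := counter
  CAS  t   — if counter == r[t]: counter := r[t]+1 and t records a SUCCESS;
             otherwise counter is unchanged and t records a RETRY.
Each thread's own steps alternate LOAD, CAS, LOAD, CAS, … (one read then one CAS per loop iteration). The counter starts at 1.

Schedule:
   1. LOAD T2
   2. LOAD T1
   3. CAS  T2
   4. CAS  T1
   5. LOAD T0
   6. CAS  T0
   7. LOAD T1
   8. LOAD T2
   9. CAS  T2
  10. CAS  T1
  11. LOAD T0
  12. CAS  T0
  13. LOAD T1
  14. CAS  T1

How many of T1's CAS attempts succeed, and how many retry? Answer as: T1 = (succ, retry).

T2 LOAD — after: cnt=1, r=1 — load
T1 LOAD — after: cnt=1, r=1 — load
T2 CAS — after: cnt=2, r=1 — ok
T1 CAS — after: cnt=2, r=1 — retry
T0 LOAD — after: cnt=2, r=2 — load
T0 CAS — after: cnt=3, r=2 — ok
T1 LOAD — after: cnt=3, r=3 — load
T2 LOAD — after: cnt=3, r=3 — load
T2 CAS — after: cnt=4, r=3 — ok
T1 CAS — after: cnt=4, r=3 — retry
T0 LOAD — after: cnt=4, r=4 — load
T0 CAS — after: cnt=5, r=4 — ok
T1 LOAD — after: cnt=5, r=5 — load
T1 CAS — after: cnt=6, r=5 — ok

T1 = (1, 2)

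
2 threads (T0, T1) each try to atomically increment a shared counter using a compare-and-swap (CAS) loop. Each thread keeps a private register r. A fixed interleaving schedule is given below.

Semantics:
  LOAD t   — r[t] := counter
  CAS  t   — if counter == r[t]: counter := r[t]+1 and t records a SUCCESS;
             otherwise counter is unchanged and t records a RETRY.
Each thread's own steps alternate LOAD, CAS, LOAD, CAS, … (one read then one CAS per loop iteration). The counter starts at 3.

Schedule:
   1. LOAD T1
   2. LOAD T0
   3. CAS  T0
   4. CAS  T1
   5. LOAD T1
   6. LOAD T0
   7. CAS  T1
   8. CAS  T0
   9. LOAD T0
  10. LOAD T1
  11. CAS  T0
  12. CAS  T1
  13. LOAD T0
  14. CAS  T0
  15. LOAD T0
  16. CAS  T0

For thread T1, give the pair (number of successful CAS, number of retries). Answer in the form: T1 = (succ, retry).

#1 T1 reads 3
#2 T0 reads 3
#3 T0 CAS(3→4) writes; counter now 4
#4 T1 CAS(3→4) fails; counter now 4
#5 T1 reads 4
#6 T0 reads 4
#7 T1 CAS(4→5) writes; counter now 5
#8 T0 CAS(4→5) fails; counter now 5
#9 T0 reads 5
#10 T1 reads 5
#11 T0 CAS(5→6) writes; counter now 6
#12 T1 CAS(5→6) fails; counter now 6
#13 T0 reads 6
#14 T0 CAS(6→7) writes; counter now 7
#15 T0 reads 7
#16 T0 CAS(7→8) writes; counter now 8

T1 = (1, 2)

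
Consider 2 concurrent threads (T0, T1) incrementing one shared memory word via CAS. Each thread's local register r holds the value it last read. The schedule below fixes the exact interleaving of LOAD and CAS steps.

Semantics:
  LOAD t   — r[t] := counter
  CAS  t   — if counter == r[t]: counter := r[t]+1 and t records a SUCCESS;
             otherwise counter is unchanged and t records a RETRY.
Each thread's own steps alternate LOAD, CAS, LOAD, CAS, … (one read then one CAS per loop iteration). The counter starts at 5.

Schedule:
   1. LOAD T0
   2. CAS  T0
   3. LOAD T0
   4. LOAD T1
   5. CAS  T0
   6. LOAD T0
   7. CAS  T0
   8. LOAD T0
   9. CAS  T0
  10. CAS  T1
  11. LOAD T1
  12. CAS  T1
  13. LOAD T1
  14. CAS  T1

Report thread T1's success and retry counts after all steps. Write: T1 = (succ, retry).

T0 LOAD — after: cnt=5, r=5 — load
T0 CAS — after: cnt=6, r=5 — ok
T0 LOAD — after: cnt=6, r=6 — load
T1 LOAD — after: cnt=6, r=6 — load
T0 CAS — after: cnt=7, r=6 — ok
T0 LOAD — after: cnt=7, r=7 — load
T0 CAS — after: cnt=8, r=7 — ok
T0 LOAD — after: cnt=8, r=8 — load
T0 CAS — after: cnt=9, r=8 — ok
T1 CAS — after: cnt=9, r=6 — retry
T1 LOAD — after: cnt=9, r=9 — load
T1 CAS — after: cnt=10, r=9 — ok
T1 LOAD — after: cnt=10, r=10 — load
T1 CAS — after: cnt=11, r=10 — ok

T1 = (2, 1)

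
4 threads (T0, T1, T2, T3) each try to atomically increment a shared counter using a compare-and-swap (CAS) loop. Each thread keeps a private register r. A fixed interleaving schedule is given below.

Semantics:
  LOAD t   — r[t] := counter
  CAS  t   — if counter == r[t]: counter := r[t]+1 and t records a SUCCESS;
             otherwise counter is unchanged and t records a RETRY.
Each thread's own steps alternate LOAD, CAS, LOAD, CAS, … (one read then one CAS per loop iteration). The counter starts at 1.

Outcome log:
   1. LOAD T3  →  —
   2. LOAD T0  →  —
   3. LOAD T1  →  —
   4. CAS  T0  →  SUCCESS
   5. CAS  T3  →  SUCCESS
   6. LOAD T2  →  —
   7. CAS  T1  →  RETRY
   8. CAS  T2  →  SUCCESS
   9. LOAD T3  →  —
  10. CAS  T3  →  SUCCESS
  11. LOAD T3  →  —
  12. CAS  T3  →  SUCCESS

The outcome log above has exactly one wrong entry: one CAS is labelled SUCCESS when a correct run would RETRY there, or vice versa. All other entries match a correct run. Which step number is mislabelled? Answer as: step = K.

step = 5

Correct run:
1. LOAD T3 → mem=1 r[T3]=1 [LOAD]
2. LOAD T0 → mem=1 r[T0]=1 [LOAD]
3. LOAD T1 → mem=1 r[T1]=1 [LOAD]
4. CAS T0 → mem=2 r[T0]=1 [OK]
5. CAS T3 → mem=2 r[T3]=1 [RETRY]
6. LOAD T2 → mem=2 r[T2]=2 [LOAD]
7. CAS T1 → mem=2 r[T1]=1 [RETRY]
8. CAS T2 → mem=3 r[T2]=2 [OK]
9. LOAD T3 → mem=3 r[T3]=3 [LOAD]
10. CAS T3 → mem=4 r[T3]=3 [OK]
11. LOAD T3 → mem=4 r[T3]=4 [LOAD]
12. CAS T3 → mem=5 r[T3]=4 [OK]
Mismatch at 5.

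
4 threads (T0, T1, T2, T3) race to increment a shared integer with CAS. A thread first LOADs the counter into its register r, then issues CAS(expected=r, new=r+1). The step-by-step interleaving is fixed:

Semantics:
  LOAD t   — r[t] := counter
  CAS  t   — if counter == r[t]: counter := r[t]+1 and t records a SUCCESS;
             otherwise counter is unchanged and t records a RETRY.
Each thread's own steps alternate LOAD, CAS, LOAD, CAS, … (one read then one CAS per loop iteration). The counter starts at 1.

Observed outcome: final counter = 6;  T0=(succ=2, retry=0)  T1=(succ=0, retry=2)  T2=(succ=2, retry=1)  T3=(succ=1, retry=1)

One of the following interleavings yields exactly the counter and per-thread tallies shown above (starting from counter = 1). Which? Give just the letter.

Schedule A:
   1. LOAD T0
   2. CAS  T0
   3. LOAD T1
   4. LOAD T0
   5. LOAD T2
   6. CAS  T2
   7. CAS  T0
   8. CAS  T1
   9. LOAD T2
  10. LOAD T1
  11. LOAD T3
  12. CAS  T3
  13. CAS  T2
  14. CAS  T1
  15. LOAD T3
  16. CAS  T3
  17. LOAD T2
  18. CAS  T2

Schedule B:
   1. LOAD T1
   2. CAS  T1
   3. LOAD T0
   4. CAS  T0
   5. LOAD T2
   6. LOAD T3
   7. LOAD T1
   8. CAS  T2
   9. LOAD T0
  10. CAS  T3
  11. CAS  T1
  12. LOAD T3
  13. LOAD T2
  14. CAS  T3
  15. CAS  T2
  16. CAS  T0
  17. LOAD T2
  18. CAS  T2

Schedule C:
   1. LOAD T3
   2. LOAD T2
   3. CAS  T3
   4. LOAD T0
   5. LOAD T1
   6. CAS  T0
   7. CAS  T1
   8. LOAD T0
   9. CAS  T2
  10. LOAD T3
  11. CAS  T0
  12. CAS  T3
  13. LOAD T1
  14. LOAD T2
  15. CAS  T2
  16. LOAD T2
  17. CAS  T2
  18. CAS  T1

C

Run C:
1. LOAD T3 → mem=1 r[T3]=1 [LOAD]
2. LOAD T2 → mem=1 r[T2]=1 [LOAD]
3. CAS T3 → mem=2 r[T3]=1 [OK]
4. LOAD T0 → mem=2 r[T0]=2 [LOAD]
5. LOAD T1 → mem=2 r[T1]=2 [LOAD]
6. CAS T0 → mem=3 r[T0]=2 [OK]
7. CAS T1 → mem=3 r[T1]=2 [RETRY]
8. LOAD T0 → mem=3 r[T0]=3 [LOAD]
9. CAS T2 → mem=3 r[T2]=1 [RETRY]
10. LOAD T3 → mem=3 r[T3]=3 [LOAD]
11. CAS T0 → mem=4 r[T0]=3 [OK]
12. CAS T3 → mem=4 r[T3]=3 [RETRY]
13. LOAD T1 → mem=4 r[T1]=4 [LOAD]
14. LOAD T2 → mem=4 r[T2]=4 [LOAD]
15. CAS T2 → mem=5 r[T2]=4 [OK]
16. LOAD T2 → mem=5 r[T2]=5 [LOAD]
17. CAS T2 → mem=6 r[T2]=5 [OK]
18. CAS T1 → mem=6 r[T1]=4 [RETRY]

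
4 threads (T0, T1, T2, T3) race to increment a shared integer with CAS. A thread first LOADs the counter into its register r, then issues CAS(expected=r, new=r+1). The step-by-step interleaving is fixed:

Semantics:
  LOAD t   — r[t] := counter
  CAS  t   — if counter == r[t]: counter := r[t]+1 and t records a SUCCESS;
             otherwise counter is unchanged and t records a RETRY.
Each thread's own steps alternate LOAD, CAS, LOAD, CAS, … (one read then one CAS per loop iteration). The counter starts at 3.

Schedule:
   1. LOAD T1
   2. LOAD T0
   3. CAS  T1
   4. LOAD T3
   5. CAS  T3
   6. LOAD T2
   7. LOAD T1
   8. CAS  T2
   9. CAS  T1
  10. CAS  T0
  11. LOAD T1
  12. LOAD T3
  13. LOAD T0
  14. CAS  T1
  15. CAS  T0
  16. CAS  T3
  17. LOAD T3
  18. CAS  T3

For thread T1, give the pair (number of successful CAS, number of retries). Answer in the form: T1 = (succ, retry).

T1 LOAD — after: cnt=3, r=3 — load
T0 LOAD — after: cnt=3, r=3 — load
T1 CAS — after: cnt=4, r=3 — ok
T3 LOAD — after: cnt=4, r=4 — load
T3 CAS — after: cnt=5, r=4 — ok
T2 LOAD — after: cnt=5, r=5 — load
T1 LOAD — after: cnt=5, r=5 — load
T2 CAS — after: cnt=6, r=5 — ok
T1 CAS — after: cnt=6, r=5 — retry
T0 CAS — after: cnt=6, r=3 — retry
T1 LOAD — after: cnt=6, r=6 — load
T3 LOAD — after: cnt=6, r=6 — load
T0 LOAD — after: cnt=6, r=6 — load
T1 CAS — after: cnt=7, r=6 — ok
T0 CAS — after: cnt=7, r=6 — retry
T3 CAS — after: cnt=7, r=6 — retry
T3 LOAD — after: cnt=7, r=7 — load
T3 CAS — after: cnt=8, r=7 — ok

T1 = (2, 1)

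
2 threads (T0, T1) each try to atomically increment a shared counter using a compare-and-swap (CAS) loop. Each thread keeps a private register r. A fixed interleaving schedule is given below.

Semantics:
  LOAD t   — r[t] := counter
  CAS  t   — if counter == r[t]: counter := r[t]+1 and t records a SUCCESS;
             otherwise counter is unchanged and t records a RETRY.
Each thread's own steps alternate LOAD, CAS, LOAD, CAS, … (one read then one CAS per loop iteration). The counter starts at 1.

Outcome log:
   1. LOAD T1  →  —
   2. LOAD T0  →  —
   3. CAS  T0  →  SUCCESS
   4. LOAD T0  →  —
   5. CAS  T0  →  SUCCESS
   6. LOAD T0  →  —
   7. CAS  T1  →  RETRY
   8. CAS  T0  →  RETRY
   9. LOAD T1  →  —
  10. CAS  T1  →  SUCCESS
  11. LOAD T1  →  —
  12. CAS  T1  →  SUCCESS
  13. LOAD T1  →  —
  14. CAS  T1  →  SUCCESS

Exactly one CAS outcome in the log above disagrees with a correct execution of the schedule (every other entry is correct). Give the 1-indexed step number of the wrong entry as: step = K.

step = 8

Reference trace:
T1 LOAD — after: cnt=1, r=1 — load
T0 LOAD — after: cnt=1, r=1 — load
T0 CAS — after: cnt=2, r=1 — ok
T0 LOAD — after: cnt=2, r=2 — load
T0 CAS — after: cnt=3, r=2 — ok
T0 LOAD — after: cnt=3, r=3 — load
T1 CAS — after: cnt=3, r=1 — retry
T0 CAS — after: cnt=4, r=3 — ok
T1 LOAD — after: cnt=4, r=4 — load
T1 CAS — after: cnt=5, r=4 — ok
T1 LOAD — after: cnt=5, r=5 — load
T1 CAS — after: cnt=6, r=5 — ok
T1 LOAD — after: cnt=6, r=6 — load
T1 CAS — after: cnt=7, r=6 — ok
Log disagrees first at step 8.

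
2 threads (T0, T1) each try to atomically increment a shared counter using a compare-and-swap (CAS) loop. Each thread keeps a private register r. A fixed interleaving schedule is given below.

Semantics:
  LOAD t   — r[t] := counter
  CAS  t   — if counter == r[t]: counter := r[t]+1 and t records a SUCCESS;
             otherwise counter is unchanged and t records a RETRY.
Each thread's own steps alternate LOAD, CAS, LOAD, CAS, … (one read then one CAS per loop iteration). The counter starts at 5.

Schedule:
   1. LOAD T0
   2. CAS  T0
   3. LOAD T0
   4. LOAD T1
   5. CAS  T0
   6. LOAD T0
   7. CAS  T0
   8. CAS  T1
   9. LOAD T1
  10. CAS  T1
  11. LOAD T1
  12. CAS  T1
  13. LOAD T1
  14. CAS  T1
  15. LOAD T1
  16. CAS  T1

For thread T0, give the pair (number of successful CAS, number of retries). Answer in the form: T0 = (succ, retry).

step 1: T0 LOAD ⇒ load; ctr=5 reg=5
step 2: T0 CAS ⇒ ok; ctr=6 reg=5
step 3: T0 LOAD ⇒ load; ctr=6 reg=6
step 4: T1 LOAD ⇒ load; ctr=6 reg=6
step 5: T0 CAS ⇒ ok; ctr=7 reg=6
step 6: T0 LOAD ⇒ load; ctr=7 reg=7
step 7: T0 CAS ⇒ ok; ctr=8 reg=7
step 8: T1 CAS ⇒ retry; ctr=8 reg=6
step 9: T1 LOAD ⇒ load; ctr=8 reg=8
step 10: T1 CAS ⇒ ok; ctr=9 reg=8
step 11: T1 LOAD ⇒ load; ctr=9 reg=9
step 12: T1 CAS ⇒ ok; ctr=10 reg=9
step 13: T1 LOAD ⇒ load; ctr=10 reg=10
step 14: T1 CAS ⇒ ok; ctr=11 reg=10
step 15: T1 LOAD ⇒ load; ctr=11 reg=11
step 16: T1 CAS ⇒ ok; ctr=12 reg=11

T0 = (3, 0)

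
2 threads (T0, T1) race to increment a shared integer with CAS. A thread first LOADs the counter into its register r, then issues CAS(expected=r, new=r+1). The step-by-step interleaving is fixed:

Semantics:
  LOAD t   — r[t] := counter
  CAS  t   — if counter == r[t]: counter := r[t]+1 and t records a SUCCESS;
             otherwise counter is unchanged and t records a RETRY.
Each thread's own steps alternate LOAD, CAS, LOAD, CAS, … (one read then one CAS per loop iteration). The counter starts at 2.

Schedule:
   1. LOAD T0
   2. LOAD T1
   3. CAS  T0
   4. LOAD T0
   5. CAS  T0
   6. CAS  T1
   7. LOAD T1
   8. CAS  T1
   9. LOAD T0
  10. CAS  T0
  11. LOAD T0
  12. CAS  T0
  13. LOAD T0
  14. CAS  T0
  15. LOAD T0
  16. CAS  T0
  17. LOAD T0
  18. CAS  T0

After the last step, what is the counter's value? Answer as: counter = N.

counter = 10

[1] T0.load  rd  (counter 2, T0.r 2)
[2] T1.load  rd  (counter 2, T1.r 2)
[3] T0.cas  hit  (counter 3, T0.r 2)
[4] T0.load  rd  (counter 3, T0.r 3)
[5] T0.cas  hit  (counter 4, T0.r 3)
[6] T1.cas  miss  (counter 4, T1.r 2)
[7] T1.load  rd  (counter 4, T1.r 4)
[8] T1.cas  hit  (counter 5, T1.r 4)
[9] T0.load  rd  (counter 5, T0.r 5)
[10] T0.cas  hit  (counter 6, T0.r 5)
[11] T0.load  rd  (counter 6, T0.r 6)
[12] T0.cas  hit  (counter 7, T0.r 6)
[13] T0.load  rd  (counter 7, T0.r 7)
[14] T0.cas  hit  (counter 8, T0.r 7)
[15] T0.load  rd  (counter 8, T0.r 8)
[16] T0.cas  hit  (counter 9, T0.r 8)
[17] T0.load  rd  (counter 9, T0.r 9)
[18] T0.cas  hit  (counter 10, T0.r 9)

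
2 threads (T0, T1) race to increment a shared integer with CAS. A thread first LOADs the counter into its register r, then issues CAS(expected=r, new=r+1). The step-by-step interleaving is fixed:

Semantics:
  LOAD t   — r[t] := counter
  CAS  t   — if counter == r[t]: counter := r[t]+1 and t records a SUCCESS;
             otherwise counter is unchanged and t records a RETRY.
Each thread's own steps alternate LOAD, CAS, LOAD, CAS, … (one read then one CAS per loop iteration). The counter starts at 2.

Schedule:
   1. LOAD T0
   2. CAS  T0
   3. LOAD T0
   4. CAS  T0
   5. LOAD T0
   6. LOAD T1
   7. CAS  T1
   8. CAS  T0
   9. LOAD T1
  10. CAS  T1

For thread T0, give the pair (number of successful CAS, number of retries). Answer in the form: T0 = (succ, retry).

#1 T0 reads 2
#2 T0 CAS(2→3) writes; counter now 3
#3 T0 reads 3
#4 T0 CAS(3→4) writes; counter now 4
#5 T0 reads 4
#6 T1 reads 4
#7 T1 CAS(4→5) writes; counter now 5
#8 T0 CAS(4→5) fails; counter now 5
#9 T1 reads 5
#10 T1 CAS(5→6) writes; counter now 6

T0 = (2, 1)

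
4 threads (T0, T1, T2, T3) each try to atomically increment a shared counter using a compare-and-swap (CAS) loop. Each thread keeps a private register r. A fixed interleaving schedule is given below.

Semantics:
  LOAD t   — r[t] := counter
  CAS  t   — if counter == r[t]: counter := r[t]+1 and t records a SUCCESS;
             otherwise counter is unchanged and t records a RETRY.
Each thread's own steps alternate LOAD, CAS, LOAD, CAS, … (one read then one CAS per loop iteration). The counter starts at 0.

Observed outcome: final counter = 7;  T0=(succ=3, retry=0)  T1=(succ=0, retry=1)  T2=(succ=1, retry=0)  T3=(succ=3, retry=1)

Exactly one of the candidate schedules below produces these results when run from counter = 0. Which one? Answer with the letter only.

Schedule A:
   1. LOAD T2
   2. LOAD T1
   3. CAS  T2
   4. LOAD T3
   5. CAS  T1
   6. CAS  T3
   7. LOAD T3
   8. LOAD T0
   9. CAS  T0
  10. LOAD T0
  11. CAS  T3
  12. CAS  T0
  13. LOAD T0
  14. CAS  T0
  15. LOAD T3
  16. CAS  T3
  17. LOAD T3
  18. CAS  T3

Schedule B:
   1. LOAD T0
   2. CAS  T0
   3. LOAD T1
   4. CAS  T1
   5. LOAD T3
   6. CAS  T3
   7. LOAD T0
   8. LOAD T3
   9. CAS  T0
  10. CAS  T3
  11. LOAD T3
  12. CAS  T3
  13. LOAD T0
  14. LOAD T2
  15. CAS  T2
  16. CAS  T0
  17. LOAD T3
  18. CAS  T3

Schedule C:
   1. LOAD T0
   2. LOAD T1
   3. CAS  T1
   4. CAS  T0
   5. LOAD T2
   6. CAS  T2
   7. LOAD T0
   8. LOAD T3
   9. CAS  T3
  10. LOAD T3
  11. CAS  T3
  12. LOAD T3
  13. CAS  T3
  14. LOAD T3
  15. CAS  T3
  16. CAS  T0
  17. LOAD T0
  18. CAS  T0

Tracing schedule A:
   1) LOAD T2:  M=0  r_T2=0
   2) LOAD T1:  M=0  r_T1=0
   3) CAS  T2:  M=1  r_T2=0 ✓
   4) LOAD T3:  M=1  r_T3=1
   5) CAS  T1:  M=1  r_T1=0 ✗
   6) CAS  T3:  M=2  r_T3=1 ✓
   7) LOAD T3:  M=2  r_T3=2
   8) LOAD T0:  M=2  r_T0=2
   9) CAS  T0:  M=3  r_T0=2 ✓
  10) LOAD T0:  M=3  r_T0=3
  11) CAS  T3:  M=3  r_T3=2 ✗
  12) CAS  T0:  M=4  r_T0=3 ✓
  13) LOAD T0:  M=4  r_T0=4
  14) CAS  T0:  M=5  r_T0=4 ✓
  15) LOAD T3:  M=5  r_T3=5
  16) CAS  T3:  M=6  r_T3=5 ✓
  17) LOAD T3:  M=6  r_T3=6
  18) CAS  T3:  M=7  r_T3=6 ✓

A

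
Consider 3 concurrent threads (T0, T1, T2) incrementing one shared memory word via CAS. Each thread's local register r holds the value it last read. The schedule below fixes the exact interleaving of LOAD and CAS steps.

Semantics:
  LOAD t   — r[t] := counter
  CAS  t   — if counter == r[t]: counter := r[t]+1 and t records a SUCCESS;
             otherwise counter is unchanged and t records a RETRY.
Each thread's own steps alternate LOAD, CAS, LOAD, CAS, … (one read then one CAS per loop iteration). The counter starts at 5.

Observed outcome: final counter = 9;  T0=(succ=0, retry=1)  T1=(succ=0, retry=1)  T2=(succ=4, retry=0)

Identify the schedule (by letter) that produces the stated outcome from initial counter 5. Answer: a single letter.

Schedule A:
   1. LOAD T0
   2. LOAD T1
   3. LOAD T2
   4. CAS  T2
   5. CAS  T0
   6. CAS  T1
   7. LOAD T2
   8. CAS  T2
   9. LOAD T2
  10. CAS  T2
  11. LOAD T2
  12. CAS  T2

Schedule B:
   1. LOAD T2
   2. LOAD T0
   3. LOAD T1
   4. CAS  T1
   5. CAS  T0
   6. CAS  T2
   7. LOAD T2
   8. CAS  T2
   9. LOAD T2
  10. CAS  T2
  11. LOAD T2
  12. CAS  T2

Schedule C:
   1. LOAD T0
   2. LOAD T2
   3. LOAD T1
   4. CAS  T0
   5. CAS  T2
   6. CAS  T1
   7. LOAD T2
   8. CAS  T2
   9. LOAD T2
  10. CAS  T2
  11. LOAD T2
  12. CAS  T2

Simulating candidate A:
[1] T0.load  rd  (counter 5, T0.r 5)
[2] T1.load  rd  (counter 5, T1.r 5)
[3] T2.load  rd  (counter 5, T2.r 5)
[4] T2.cas  hit  (counter 6, T2.r 5)
[5] T0.cas  miss  (counter 6, T0.r 5)
[6] T1.cas  miss  (counter 6, T1.r 5)
[7] T2.load  rd  (counter 6, T2.r 6)
[8] T2.cas  hit  (counter 7, T2.r 6)
[9] T2.load  rd  (counter 7, T2.r 7)
[10] T2.cas  hit  (counter 8, T2.r 7)
[11] T2.load  rd  (counter 8, T2.r 8)
[12] T2.cas  hit  (counter 9, T2.r 8)

A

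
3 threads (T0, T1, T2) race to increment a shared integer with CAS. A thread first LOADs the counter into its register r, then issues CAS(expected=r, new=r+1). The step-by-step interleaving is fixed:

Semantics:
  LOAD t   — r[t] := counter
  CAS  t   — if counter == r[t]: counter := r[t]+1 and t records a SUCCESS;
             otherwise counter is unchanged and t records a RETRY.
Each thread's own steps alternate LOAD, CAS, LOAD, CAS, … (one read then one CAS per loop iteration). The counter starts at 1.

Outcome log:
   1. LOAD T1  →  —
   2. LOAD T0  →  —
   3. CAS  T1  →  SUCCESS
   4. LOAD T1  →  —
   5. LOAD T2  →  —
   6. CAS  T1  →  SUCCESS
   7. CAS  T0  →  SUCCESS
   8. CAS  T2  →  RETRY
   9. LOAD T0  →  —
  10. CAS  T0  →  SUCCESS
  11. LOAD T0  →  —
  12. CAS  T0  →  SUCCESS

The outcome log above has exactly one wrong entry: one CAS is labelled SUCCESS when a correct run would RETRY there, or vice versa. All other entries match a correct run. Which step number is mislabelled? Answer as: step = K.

Reference trace:
T1 LOAD — after: cnt=1, r=1 — load
T0 LOAD — after: cnt=1, r=1 — load
T1 CAS — after: cnt=2, r=1 — ok
T1 LOAD — after: cnt=2, r=2 — load
T2 LOAD — after: cnt=2, r=2 — load
T1 CAS — after: cnt=3, r=2 — ok
T0 CAS — after: cnt=3, r=1 — retry
T2 CAS — after: cnt=3, r=2 — retry
T0 LOAD — after: cnt=3, r=3 — load
T0 CAS — after: cnt=4, r=3 — ok
T0 LOAD — after: cnt=4, r=4 — load
T0 CAS — after: cnt=5, r=4 — ok
Log disagrees first at step 7.

step = 7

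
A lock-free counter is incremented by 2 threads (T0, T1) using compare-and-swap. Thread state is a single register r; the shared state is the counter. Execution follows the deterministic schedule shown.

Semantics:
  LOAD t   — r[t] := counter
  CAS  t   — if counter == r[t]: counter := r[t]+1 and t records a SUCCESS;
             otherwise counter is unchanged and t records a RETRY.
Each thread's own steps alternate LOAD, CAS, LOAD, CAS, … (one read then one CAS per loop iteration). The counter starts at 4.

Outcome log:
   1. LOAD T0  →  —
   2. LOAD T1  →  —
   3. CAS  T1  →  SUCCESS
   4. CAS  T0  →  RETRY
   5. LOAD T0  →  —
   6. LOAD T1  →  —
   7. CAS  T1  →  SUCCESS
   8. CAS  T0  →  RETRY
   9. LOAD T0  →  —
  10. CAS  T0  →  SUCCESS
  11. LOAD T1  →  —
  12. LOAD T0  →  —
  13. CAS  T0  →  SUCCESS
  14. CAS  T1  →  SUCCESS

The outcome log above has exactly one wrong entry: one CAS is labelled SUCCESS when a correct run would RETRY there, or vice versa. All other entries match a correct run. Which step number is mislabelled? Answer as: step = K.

step = 14

Correct run:
T0 LOAD — after: cnt=4, r=4 — load
T1 LOAD — after: cnt=4, r=4 — load
T1 CAS — after: cnt=5, r=4 — ok
T0 CAS — after: cnt=5, r=4 — retry
T0 LOAD — after: cnt=5, r=5 — load
T1 LOAD — after: cnt=5, r=5 — load
T1 CAS — after: cnt=6, r=5 — ok
T0 CAS — after: cnt=6, r=5 — retry
T0 LOAD — after: cnt=6, r=6 — load
T0 CAS — after: cnt=7, r=6 — ok
T1 LOAD — after: cnt=7, r=7 — load
T0 LOAD — after: cnt=7, r=7 — load
T0 CAS — after: cnt=8, r=7 — ok
T1 CAS — after: cnt=8, r=7 — retry
Flip is step 14.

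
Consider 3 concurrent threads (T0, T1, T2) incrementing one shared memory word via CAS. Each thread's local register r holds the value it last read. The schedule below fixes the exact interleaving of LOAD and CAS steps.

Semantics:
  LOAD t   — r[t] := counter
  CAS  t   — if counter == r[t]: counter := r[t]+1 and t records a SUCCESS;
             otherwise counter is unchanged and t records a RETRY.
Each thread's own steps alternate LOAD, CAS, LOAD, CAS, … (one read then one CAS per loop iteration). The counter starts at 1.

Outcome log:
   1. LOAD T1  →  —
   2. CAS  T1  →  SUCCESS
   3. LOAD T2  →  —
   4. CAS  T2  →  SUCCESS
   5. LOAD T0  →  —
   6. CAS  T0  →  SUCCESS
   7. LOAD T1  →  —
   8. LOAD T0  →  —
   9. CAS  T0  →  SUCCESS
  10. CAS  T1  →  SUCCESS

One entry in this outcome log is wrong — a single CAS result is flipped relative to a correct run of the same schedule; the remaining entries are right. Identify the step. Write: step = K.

step = 10

Correct run:
step 1: T1 LOAD ⇒ load; ctr=1 reg=1
step 2: T1 CAS ⇒ ok; ctr=2 reg=1
step 3: T2 LOAD ⇒ load; ctr=2 reg=2
step 4: T2 CAS ⇒ ok; ctr=3 reg=2
step 5: T0 LOAD ⇒ load; ctr=3 reg=3
step 6: T0 CAS ⇒ ok; ctr=4 reg=3
step 7: T1 LOAD ⇒ load; ctr=4 reg=4
step 8: T0 LOAD ⇒ load; ctr=4 reg=4
step 9: T0 CAS ⇒ ok; ctr=5 reg=4
step 10: T1 CAS ⇒ retry; ctr=5 reg=4
Mismatch at 10.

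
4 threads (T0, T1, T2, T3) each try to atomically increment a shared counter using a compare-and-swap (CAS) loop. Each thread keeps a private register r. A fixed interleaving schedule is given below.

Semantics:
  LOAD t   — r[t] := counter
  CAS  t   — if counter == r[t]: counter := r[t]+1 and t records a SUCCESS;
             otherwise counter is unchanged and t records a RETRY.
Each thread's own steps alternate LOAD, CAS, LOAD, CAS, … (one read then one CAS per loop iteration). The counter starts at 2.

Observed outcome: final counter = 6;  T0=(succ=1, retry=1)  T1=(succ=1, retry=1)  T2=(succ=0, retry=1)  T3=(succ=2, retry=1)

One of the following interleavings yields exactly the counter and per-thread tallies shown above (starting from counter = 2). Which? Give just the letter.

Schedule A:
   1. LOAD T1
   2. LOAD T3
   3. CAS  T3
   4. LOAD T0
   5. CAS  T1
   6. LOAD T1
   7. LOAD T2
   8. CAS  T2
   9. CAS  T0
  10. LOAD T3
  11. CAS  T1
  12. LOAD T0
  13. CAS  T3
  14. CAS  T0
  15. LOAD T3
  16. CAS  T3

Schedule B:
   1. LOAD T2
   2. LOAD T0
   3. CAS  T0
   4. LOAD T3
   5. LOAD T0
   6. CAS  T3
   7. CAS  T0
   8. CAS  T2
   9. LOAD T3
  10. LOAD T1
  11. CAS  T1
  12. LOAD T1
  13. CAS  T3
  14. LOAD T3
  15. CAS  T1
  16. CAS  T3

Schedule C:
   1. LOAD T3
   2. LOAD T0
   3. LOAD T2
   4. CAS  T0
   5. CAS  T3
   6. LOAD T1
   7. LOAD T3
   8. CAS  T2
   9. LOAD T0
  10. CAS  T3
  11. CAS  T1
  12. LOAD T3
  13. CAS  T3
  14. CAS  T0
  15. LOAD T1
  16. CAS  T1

C

Simulating candidate C:
T3 LOAD — after: cnt=2, r=2 — load
T0 LOAD — after: cnt=2, r=2 — load
T2 LOAD — after: cnt=2, r=2 — load
T0 CAS — after: cnt=3, r=2 — ok
T3 CAS — after: cnt=3, r=2 — retry
T1 LOAD — after: cnt=3, r=3 — load
T3 LOAD — after: cnt=3, r=3 — load
T2 CAS — after: cnt=3, r=2 — retry
T0 LOAD — after: cnt=3, r=3 — load
T3 CAS — after: cnt=4, r=3 — ok
T1 CAS — after: cnt=4, r=3 — retry
T3 LOAD — after: cnt=4, r=4 — load
T3 CAS — after: cnt=5, r=4 — ok
T0 CAS — after: cnt=5, r=3 — retry
T1 LOAD — after: cnt=5, r=5 — load
T1 CAS — after: cnt=6, r=5 — ok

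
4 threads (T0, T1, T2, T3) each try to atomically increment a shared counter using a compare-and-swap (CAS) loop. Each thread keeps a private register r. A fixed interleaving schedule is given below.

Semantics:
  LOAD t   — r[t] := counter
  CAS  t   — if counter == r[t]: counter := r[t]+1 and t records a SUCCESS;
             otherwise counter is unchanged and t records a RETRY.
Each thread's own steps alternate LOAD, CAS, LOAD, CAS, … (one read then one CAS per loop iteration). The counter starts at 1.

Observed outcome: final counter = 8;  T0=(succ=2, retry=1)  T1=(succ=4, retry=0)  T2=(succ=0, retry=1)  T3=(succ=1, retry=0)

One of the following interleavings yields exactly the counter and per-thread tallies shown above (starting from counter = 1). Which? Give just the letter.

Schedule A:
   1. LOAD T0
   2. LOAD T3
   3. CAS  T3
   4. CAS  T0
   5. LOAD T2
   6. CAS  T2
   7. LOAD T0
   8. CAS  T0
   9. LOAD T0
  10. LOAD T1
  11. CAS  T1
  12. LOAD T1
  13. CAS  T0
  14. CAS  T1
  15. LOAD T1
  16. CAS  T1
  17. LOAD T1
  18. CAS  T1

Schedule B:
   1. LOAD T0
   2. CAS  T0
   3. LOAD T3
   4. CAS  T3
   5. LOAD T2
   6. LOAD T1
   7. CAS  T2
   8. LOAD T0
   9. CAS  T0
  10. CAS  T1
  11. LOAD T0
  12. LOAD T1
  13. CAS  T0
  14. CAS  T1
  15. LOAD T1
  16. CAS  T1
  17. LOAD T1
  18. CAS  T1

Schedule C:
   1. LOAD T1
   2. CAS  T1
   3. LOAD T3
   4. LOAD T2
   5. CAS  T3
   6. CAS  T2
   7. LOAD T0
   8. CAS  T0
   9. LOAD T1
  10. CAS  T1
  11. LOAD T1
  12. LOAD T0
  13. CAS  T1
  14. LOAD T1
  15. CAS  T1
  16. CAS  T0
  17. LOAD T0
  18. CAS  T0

Run C:
#1 T1 reads 1
#2 T1 CAS(1→2) writes; counter now 2
#3 T3 reads 2
#4 T2 reads 2
#5 T3 CAS(2→3) writes; counter now 3
#6 T2 CAS(2→3) fails; counter now 3
#7 T0 reads 3
#8 T0 CAS(3→4) writes; counter now 4
#9 T1 reads 4
#10 T1 CAS(4→5) writes; counter now 5
#11 T1 reads 5
#12 T0 reads 5
#13 T1 CAS(5→6) writes; counter now 6
#14 T1 reads 6
#15 T1 CAS(6→7) writes; counter now 7
#16 T0 CAS(5→6) fails; counter now 7
#17 T0 reads 7
#18 T0 CAS(7→8) writes; counter now 8

C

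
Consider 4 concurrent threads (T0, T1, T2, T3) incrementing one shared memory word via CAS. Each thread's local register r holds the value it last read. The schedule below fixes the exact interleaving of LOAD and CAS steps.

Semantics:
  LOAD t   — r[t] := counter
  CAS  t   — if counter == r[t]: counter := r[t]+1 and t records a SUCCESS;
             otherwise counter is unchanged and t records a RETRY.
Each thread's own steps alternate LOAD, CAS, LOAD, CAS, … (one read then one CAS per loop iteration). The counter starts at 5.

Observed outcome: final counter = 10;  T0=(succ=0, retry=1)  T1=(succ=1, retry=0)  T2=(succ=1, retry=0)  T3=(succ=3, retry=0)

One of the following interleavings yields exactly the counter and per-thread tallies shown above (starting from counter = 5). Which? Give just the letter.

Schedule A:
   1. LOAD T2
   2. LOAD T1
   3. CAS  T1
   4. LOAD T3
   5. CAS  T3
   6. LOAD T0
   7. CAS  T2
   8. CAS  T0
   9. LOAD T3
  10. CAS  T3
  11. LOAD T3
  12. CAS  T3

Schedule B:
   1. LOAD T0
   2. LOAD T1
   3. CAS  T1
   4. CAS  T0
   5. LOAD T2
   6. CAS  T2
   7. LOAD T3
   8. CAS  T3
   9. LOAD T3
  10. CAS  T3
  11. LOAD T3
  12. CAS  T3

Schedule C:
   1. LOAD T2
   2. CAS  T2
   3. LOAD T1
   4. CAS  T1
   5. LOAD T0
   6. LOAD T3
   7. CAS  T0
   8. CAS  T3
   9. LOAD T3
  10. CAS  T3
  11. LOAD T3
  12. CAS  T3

B

Simulating candidate B:
#1 T0 reads 5
#2 T1 reads 5
#3 T1 CAS(5→6) writes; counter now 6
#4 T0 CAS(5→6) fails; counter now 6
#5 T2 reads 6
#6 T2 CAS(6→7) writes; counter now 7
#7 T3 reads 7
#8 T3 CAS(7→8) writes; counter now 8
#9 T3 reads 8
#10 T3 CAS(8→9) writes; counter now 9
#11 T3 reads 9
#12 T3 CAS(9→10) writes; counter now 10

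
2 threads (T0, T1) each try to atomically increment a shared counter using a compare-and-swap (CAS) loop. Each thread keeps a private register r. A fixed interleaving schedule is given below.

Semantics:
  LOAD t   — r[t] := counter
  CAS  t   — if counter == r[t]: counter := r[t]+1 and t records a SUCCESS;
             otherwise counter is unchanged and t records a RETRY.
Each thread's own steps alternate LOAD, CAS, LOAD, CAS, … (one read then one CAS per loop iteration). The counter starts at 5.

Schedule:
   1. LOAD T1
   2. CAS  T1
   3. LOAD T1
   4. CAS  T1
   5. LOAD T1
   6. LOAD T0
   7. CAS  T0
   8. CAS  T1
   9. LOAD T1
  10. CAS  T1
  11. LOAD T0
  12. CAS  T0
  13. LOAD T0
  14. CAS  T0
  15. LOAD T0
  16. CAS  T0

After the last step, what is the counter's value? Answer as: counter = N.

T1 LOAD — after: cnt=5, r=5 — load
T1 CAS — after: cnt=6, r=5 — ok
T1 LOAD — after: cnt=6, r=6 — load
T1 CAS — after: cnt=7, r=6 — ok
T1 LOAD — after: cnt=7, r=7 — load
T0 LOAD — after: cnt=7, r=7 — load
T0 CAS — after: cnt=8, r=7 — ok
T1 CAS — after: cnt=8, r=7 — retry
T1 LOAD — after: cnt=8, r=8 — load
T1 CAS — after: cnt=9, r=8 — ok
T0 LOAD — after: cnt=9, r=9 — load
T0 CAS — after: cnt=10, r=9 — ok
T0 LOAD — after: cnt=10, r=10 — load
T0 CAS — after: cnt=11, r=10 — ok
T0 LOAD — after: cnt=11, r=11 — load
T0 CAS — after: cnt=12, r=11 — ok

counter = 12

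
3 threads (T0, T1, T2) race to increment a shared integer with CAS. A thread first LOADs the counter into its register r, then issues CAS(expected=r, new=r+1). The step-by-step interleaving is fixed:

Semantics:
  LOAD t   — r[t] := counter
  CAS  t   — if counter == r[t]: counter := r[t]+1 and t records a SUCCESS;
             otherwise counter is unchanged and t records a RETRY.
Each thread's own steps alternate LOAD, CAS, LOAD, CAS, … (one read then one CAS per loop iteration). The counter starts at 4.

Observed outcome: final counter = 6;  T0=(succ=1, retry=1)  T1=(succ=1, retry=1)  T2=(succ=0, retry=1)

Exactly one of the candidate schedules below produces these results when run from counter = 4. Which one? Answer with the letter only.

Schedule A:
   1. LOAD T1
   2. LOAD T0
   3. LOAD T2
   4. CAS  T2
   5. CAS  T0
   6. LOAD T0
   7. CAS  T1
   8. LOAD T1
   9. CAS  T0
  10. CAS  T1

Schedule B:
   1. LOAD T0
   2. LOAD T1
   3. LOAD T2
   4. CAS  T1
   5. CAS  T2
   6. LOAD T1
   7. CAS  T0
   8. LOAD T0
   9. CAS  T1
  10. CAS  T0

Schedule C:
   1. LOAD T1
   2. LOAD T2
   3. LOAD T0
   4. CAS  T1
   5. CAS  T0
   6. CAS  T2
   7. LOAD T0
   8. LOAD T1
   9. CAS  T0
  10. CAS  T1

Run C:
step 1: T1 LOAD ⇒ load; ctr=4 reg=4
step 2: T2 LOAD ⇒ load; ctr=4 reg=4
step 3: T0 LOAD ⇒ load; ctr=4 reg=4
step 4: T1 CAS ⇒ ok; ctr=5 reg=4
step 5: T0 CAS ⇒ retry; ctr=5 reg=4
step 6: T2 CAS ⇒ retry; ctr=5 reg=4
step 7: T0 LOAD ⇒ load; ctr=5 reg=5
step 8: T1 LOAD ⇒ load; ctr=5 reg=5
step 9: T0 CAS ⇒ ok; ctr=6 reg=5
step 10: T1 CAS ⇒ retry; ctr=6 reg=5

C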